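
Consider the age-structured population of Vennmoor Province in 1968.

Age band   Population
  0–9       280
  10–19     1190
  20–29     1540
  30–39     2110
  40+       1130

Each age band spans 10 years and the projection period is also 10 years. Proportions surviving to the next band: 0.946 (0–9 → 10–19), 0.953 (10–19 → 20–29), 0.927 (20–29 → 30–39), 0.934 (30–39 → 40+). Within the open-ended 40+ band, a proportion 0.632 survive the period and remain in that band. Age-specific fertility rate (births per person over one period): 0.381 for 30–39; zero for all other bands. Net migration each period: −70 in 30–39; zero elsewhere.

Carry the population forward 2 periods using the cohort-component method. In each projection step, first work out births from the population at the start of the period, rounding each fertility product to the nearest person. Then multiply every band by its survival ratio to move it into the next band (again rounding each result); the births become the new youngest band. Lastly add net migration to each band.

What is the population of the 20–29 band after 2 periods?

253

Period 1.
Births: 2110 * 0.381 = 804
10–19: 280 * 0.946 = 265
20–29: 1190 * 0.953 = 1134
30–39: 1540 * 0.927 = 1428
40+: 2110 * 0.934 + 1130 * 0.632 = 1971 + 714 = 2685
Net migration: 30–39 − 70 → 1358
Giving 804 / 265 / 1134 / 1358 / 2685.
Period 2.
Births: 1358 * 0.381 = 517
10–19: 804 * 0.946 = 761
20–29: 265 * 0.953 = 253
30–39: 1134 * 0.927 = 1051
40+: 1358 * 0.934 + 2685 * 0.632 = 1268 + 1697 = 2965
Net migration: 30–39 − 70 → 981
Giving 517 / 761 / 253 / 981 / 2965.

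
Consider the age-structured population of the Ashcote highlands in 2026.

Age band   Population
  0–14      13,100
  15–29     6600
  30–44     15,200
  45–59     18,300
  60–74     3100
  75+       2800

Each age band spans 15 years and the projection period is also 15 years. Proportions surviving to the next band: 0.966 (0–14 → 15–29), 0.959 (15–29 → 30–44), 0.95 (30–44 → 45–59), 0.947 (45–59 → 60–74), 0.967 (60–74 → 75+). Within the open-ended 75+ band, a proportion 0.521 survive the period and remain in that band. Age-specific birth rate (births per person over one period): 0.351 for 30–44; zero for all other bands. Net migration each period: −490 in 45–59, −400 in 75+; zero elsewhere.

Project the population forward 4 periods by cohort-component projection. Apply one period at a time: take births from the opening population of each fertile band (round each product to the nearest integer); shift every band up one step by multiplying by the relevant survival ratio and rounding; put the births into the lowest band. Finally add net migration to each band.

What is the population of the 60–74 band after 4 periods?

10454

(Groups numbered youngest = 1 to oldest = 6.)
After projecting period 1:
Births: 15200 × 0.351 = 5335
Group 2: 13100 × 0.966 = 12655
Group 3: 6600 × 0.959 = 6329
Group 4: 15200 × 0.95 = 14440
Group 5: 18300 × 0.947 = 17330
Group 6: 3100 × 0.967 + 2800 × 0.521 = 2998 + 1459 = 4457
Net migration: Group 4 − 490 → 13950; Group 6 − 400 → 4057
→ [5335, 12655, 6329, 13950, 17330, 4057]
After projecting period 2:
Births: 6329 × 0.351 = 2221
Group 2: 5335 × 0.966 = 5154
Group 3: 12655 × 0.959 = 12136
Group 4: 6329 × 0.95 = 6013
Group 5: 13950 × 0.947 = 13211
Group 6: 17330 × 0.967 + 4057 × 0.521 = 16758 + 2114 = 18872
Net migration: Group 4 − 490 → 5523; Group 6 − 400 → 18472
→ [2221, 5154, 12136, 5523, 13211, 18472]
After projecting period 3:
Births: 12136 × 0.351 = 4260
Group 2: 2221 × 0.966 = 2145
Group 3: 5154 × 0.959 = 4943
Group 4: 12136 × 0.95 = 11529
Group 5: 5523 × 0.947 = 5230
Group 6: 13211 × 0.967 + 18472 × 0.521 = 12775 + 9624 = 22399
Net migration: Group 4 − 490 → 11039; Group 6 − 400 → 21999
→ [4260, 2145, 4943, 11039, 5230, 21999]
After projecting period 4:
Births: 4943 × 0.351 = 1735
Group 2: 4260 × 0.966 = 4115
Group 3: 2145 × 0.959 = 2057
Group 4: 4943 × 0.95 = 4696
Group 5: 11039 × 0.947 = 10454
Group 6: 5230 × 0.967 + 21999 × 0.521 = 5057 + 11461 = 16518
Net migration: Group 4 − 490 → 4206; Group 6 − 400 → 16118
→ [1735, 4115, 2057, 4206, 10454, 16118]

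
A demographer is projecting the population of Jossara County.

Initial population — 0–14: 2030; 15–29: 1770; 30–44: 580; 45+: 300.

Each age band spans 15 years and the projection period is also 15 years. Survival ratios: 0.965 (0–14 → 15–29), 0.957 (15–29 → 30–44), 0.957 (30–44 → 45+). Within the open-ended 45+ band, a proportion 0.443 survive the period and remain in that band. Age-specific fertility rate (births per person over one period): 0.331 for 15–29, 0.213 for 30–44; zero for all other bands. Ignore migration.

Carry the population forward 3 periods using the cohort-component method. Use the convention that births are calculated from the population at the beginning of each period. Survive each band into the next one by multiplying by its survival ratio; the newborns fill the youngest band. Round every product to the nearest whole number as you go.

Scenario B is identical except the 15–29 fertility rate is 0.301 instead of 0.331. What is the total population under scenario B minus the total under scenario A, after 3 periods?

Period 1:
Births: 1770 × 0.331 = 586  |  580 × 0.213 = 124 — total 710
15–29: 2030 × 0.965 = 1959
30–44: 1770 × 0.957 = 1694
45+: 580 × 0.957 + 300 × 0.443 = 555 + 133 = 688
Giving 710 / 1959 / 1694 / 688.
Period 2:
Births: 1959 × 0.331 = 648  |  1694 × 0.213 = 361 — total 1009
15–29: 710 × 0.965 = 685
30–44: 1959 × 0.957 = 1875
45+: 1694 × 0.957 + 688 × 0.443 = 1621 + 305 = 1926
Giving 1009 / 685 / 1875 / 1926.
Period 3:
Births: 685 × 0.331 = 227  |  1875 × 0.213 = 399 — total 626
15–29: 1009 × 0.965 = 974
30–44: 685 × 0.957 = 656
45+: 1875 × 0.957 + 1926 × 0.443 = 1794 + 853 = 2647
Giving 626 / 974 / 656 / 2647.
Scenario A total after 3 periods: 4903
Scenario B projection —
Period 1:
Births: 1770 × 0.301 = 533  |  580 × 0.213 = 124 — total 657
15–29: 2030 × 0.965 = 1959
30–44: 1770 × 0.957 = 1694
45+: 580 × 0.957 + 300 × 0.443 = 555 + 133 = 688
Giving 657 / 1959 / 1694 / 688.
Period 2:
Births: 1959 × 0.301 = 590  |  1694 × 0.213 = 361 — total 951
15–29: 657 × 0.965 = 634
30–44: 1959 × 0.957 = 1875
45+: 1694 × 0.957 + 688 × 0.443 = 1621 + 305 = 1926
Giving 951 / 634 / 1875 / 1926.
Period 3:
Births: 634 × 0.301 = 191  |  1875 × 0.213 = 399 — total 590
15–29: 951 × 0.965 = 918
30–44: 634 × 0.957 = 607
45+: 1875 × 0.957 + 1926 × 0.443 = 1794 + 853 = 2647
Giving 590 / 918 / 607 / 2647.
Scenario B total after 3 periods: 4762
Difference B − A = 4762 − 4903 = -141

-141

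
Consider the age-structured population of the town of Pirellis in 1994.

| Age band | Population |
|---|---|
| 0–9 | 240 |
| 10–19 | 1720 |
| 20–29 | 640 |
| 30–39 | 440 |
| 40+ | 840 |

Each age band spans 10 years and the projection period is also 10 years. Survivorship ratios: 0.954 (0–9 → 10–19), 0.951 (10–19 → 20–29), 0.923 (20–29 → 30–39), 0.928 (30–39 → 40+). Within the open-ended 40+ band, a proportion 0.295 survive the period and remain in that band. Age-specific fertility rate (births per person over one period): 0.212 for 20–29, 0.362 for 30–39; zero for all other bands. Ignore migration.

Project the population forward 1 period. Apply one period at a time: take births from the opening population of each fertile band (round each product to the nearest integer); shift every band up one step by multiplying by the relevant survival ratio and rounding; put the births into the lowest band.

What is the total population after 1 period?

3407

— Period 1 —
Births: 640 × 0.212 = 136 ; 440 × 0.362 = 159 — total 295
10–19: 240 × 0.954 = 229
20–29: 1720 × 0.951 = 1636
30–39: 640 × 0.923 = 591
40+: 440 × 0.928 + 840 × 0.295 = 408 + 248 = 656
→ [295, 229, 1636, 591, 656]
Total after period 1: 295 + 229 + 1636 + 591 + 656 = 3407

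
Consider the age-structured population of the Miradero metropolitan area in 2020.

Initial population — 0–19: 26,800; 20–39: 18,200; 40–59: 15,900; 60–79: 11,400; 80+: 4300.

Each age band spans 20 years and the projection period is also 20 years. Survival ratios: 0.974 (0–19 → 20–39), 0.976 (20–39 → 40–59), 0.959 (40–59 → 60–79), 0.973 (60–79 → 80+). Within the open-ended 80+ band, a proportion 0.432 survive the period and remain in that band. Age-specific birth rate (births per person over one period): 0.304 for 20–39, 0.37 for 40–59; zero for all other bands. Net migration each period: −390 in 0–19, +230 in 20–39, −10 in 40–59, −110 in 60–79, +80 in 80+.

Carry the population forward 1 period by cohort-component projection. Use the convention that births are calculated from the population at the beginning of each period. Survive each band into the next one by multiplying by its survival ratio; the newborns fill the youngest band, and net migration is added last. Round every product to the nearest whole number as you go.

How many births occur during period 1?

(Bands numbered youngest = 1 to oldest = 5.)
After projecting period 1:
Births: 18200 * 0.304 = 5533 ; 15900 * 0.37 = 5883 → total 11416
Band 2: 26800 * 0.974 = 26103
Band 3: 18200 * 0.976 = 17763
Band 4: 15900 * 0.959 = 15248
Band 5: 11400 * 0.973 + 4300 * 0.432 = 11092 + 1858 = 12950
Net migration: Band 1 − 390 → 11026; Band 2 + 230 → 26333; Band 3 − 10 → 17753; Band 4 − 110 → 15138; Band 5 + 80 → 13030
Giving 11026 / 26333 / 17753 / 15138 / 13030.

11416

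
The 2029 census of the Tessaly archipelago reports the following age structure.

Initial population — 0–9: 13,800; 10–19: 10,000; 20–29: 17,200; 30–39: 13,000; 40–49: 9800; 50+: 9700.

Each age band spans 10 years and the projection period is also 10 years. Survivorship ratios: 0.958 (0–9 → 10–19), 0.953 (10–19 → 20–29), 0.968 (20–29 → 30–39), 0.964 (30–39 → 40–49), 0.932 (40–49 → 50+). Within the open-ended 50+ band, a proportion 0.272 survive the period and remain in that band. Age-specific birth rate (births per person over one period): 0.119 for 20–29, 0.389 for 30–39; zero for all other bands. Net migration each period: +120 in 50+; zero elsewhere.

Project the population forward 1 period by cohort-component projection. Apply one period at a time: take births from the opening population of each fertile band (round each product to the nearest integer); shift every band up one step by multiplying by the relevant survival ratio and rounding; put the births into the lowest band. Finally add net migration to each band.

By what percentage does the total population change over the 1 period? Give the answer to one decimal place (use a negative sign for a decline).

Period 1:
Births: 17200 × 0.119 = 2047  |  13000 × 0.389 = 5057 — total 7104
10–19: 13800 × 0.958 = 13220
20–29: 10000 × 0.953 = 9530
30–39: 17200 × 0.968 = 16650
40–49: 13000 × 0.964 = 12532
50+: 9800 × 0.932 + 9700 × 0.272 = 9134 + 2638 = 11772
Net migration: 50+ + 120 → 11892
End of period: [7104, 13220, 9530, 16650, 12532, 11892]
Total: 73500 → 70928; change = -2572; percentage change = -3.5%

-3.5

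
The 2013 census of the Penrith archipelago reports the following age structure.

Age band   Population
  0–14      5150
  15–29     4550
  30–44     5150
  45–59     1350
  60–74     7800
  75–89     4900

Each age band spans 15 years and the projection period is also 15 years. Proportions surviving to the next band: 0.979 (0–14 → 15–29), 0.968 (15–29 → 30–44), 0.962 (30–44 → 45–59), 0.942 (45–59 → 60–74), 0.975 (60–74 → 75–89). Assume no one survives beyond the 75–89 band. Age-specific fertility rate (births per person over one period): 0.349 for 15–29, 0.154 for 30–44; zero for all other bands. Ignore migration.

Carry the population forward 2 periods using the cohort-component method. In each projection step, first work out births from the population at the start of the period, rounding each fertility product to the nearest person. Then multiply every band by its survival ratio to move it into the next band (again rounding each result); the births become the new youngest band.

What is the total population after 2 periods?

19794

After projecting period 1:
Births: 4550 * 0.349 = 1588 ; 5150 * 0.154 = 793 ⇒ total 2381
15–29: 5150 * 0.979 = 5042
30–44: 4550 * 0.968 = 4404
45–59: 5150 * 0.962 = 4954
60–74: 1350 * 0.942 = 1272
75–89: 7800 * 0.975 = 7605
Giving 2381 / 5042 / 4404 / 4954 / 1272 / 7605.
After projecting period 2:
Births: 5042 * 0.349 = 1760 ; 4404 * 0.154 = 678 ⇒ total 2438
15–29: 2381 * 0.979 = 2331
30–44: 5042 * 0.968 = 4881
45–59: 4404 * 0.962 = 4237
60–74: 4954 * 0.942 = 4667
75–89: 1272 * 0.975 = 1240
Giving 2438 / 2331 / 4881 / 4237 / 4667 / 1240.
Total after period 2: 2438 + 2331 + 4881 + 4237 + 4667 + 1240 = 19794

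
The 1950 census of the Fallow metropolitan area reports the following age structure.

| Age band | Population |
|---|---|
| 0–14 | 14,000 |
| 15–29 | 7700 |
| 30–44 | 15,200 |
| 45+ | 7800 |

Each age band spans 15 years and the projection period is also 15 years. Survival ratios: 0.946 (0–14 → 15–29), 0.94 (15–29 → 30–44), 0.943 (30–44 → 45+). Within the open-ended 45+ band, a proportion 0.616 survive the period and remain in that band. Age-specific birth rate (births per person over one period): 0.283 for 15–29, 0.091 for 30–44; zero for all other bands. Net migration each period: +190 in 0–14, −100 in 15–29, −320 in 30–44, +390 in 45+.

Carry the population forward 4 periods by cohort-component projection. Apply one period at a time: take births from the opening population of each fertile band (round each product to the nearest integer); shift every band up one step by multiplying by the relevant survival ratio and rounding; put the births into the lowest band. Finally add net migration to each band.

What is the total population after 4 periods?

After projecting period 1:
Births: 7700 × 0.283 = 2179 ; 15200 × 0.091 = 1383 ⇒ total 3562
15–29: 14000 × 0.946 = 13244
30–44: 7700 × 0.94 = 7238
45+: 15200 × 0.943 + 7800 × 0.616 = 14334 + 4805 = 19139
Net migration: 0–14 + 190 → 3752; 15–29 − 100 → 13144; 30–44 − 320 → 6918; 45+ + 390 → 19529
End of period: [3752, 13144, 6918, 19529]
After projecting period 2:
Births: 13144 × 0.283 = 3720 ; 6918 × 0.091 = 630 ⇒ total 4350
15–29: 3752 × 0.946 = 3549
30–44: 13144 × 0.94 = 12355
45+: 6918 × 0.943 + 19529 × 0.616 = 6524 + 12030 = 18554
Net migration: 0–14 + 190 → 4540; 15–29 − 100 → 3449; 30–44 − 320 → 12035; 45+ + 390 → 18944
End of period: [4540, 3449, 12035, 18944]
After projecting period 3:
Births: 3449 × 0.283 = 976 ; 12035 × 0.091 = 1095 ⇒ total 2071
15–29: 4540 × 0.946 = 4295
30–44: 3449 × 0.94 = 3242
45+: 12035 × 0.943 + 18944 × 0.616 = 11349 + 11670 = 23019
Net migration: 0–14 + 190 → 2261; 15–29 − 100 → 4195; 30–44 − 320 → 2922; 45+ + 390 → 23409
End of period: [2261, 4195, 2922, 23409]
After projecting period 4:
Births: 4195 × 0.283 = 1187 ; 2922 × 0.091 = 266 ⇒ total 1453
15–29: 2261 × 0.946 = 2139
30–44: 4195 × 0.94 = 3943
45+: 2922 × 0.943 + 23409 × 0.616 = 2755 + 14420 = 17175
Net migration: 0–14 + 190 → 1643; 15–29 − 100 → 2039; 30–44 − 320 → 3623; 45+ + 390 → 17565
End of period: [1643, 2039, 3623, 17565]
Total after period 4: 1643 + 2039 + 3623 + 17565 = 24870

24870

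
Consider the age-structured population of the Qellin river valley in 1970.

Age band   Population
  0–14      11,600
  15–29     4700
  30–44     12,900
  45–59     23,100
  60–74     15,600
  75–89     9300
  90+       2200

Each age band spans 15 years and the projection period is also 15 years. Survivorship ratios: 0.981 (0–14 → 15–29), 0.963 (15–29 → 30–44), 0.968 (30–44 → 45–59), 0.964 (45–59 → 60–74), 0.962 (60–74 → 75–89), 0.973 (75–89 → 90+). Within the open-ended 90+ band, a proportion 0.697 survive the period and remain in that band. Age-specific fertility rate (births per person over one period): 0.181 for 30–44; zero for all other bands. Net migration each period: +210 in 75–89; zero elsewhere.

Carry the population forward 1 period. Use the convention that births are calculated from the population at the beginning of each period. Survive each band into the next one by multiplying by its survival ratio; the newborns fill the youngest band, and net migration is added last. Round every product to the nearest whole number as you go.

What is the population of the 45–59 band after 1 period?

Let band 1 be 0–14 through band 7 = 90+.
Period 1:
Births: 12900 * 0.181 = 2335
Band 2: 11600 * 0.981 = 11380
Band 3: 4700 * 0.963 = 4526
Band 4: 12900 * 0.968 = 12487
Band 5: 23100 * 0.964 = 22268
Band 6: 15600 * 0.962 = 15007
Band 7: 9300 * 0.973 + 2200 * 0.697 = 9049 + 1533 = 10582
Net migration: Band 6 + 210 → 15217
Giving 2335 / 11380 / 4526 / 12487 / 22268 / 15217 / 10582.

12487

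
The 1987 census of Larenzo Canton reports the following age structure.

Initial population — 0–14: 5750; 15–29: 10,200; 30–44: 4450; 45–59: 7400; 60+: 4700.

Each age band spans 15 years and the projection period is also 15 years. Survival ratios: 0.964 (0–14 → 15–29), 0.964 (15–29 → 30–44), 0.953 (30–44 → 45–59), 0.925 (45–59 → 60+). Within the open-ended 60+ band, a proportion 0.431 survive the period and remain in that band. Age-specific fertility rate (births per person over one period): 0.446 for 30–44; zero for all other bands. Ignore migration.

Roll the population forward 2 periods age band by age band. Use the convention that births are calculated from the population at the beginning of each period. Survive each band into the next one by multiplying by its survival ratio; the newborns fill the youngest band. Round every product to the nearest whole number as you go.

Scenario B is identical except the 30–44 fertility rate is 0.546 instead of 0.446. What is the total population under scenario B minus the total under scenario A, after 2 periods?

Numbering the bands 1..5 from youngest to oldest:
Period 1.
Births: 4450 × 0.446 = 1985
Band 2: 5750 × 0.964 = 5543
Band 3: 10200 × 0.964 = 9833
Band 4: 4450 × 0.953 = 4241
Band 5: 7400 × 0.925 + 4700 × 0.431 = 6845 + 2026 = 8871
End of period: [1985, 5543, 9833, 4241, 8871]
Period 2.
Births: 9833 × 0.446 = 4386
Band 2: 1985 × 0.964 = 1914
Band 3: 5543 × 0.964 = 5343
Band 4: 9833 × 0.953 = 9371
Band 5: 4241 × 0.925 + 8871 × 0.431 = 3923 + 3823 = 7746
End of period: [4386, 1914, 5343, 9371, 7746]
Scenario A total after 2 periods: 28760
Scenario B projection —
Period 1.
Births: 4450 × 0.546 = 2430
Band 2: 5750 × 0.964 = 5543
Band 3: 10200 × 0.964 = 9833
Band 4: 4450 × 0.953 = 4241
Band 5: 7400 × 0.925 + 4700 × 0.431 = 6845 + 2026 = 8871
End of period: [2430, 5543, 9833, 4241, 8871]
Period 2.
Births: 9833 × 0.546 = 5369
Band 2: 2430 × 0.964 = 2343
Band 3: 5543 × 0.964 = 5343
Band 4: 9833 × 0.953 = 9371
Band 5: 4241 × 0.925 + 8871 × 0.431 = 3923 + 3823 = 7746
End of period: [5369, 2343, 5343, 9371, 7746]
Scenario B total after 2 periods: 30172
Difference B − A = 30172 − 28760 = 1412

1412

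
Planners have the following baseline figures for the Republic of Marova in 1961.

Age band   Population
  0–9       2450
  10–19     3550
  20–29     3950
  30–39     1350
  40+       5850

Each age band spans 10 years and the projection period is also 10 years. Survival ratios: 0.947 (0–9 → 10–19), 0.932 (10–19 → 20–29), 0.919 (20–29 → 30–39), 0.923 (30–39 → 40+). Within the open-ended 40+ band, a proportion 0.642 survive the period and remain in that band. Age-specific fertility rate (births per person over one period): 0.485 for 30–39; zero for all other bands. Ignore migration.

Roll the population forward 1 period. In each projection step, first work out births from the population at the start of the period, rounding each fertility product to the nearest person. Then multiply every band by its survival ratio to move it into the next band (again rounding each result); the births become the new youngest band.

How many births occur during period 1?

(Groups numbered youngest = 1 to oldest = 5.)
After projecting period 1:
Births: 1350 × 0.485 = 655
Group 2: 2450 × 0.947 = 2320
Group 3: 3550 × 0.932 = 3309
Group 4: 3950 × 0.919 = 3630
Group 5: 1350 × 0.923 + 5850 × 0.642 = 1246 + 3756 = 5002
Giving 655 / 2320 / 3309 / 3630 / 5002.

655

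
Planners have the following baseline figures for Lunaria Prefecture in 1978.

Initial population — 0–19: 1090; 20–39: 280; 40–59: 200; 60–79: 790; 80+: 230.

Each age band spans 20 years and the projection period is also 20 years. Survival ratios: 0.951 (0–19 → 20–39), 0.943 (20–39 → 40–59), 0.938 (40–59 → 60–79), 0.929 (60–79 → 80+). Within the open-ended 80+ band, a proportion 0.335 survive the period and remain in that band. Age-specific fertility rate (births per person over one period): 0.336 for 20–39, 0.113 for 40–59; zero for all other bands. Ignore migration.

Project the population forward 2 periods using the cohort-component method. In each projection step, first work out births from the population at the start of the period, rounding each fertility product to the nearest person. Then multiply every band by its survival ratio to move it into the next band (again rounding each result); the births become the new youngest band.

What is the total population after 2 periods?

Period 1:
Births: 280 × 0.336 = 94  |  200 × 0.113 = 23 → 117
20–39: 1090 × 0.951 = 1037
40–59: 280 × 0.943 = 264
60–79: 200 × 0.938 = 188
80+: 790 × 0.929 + 230 × 0.335 = 734 + 77 = 811
Population now: 0–19=117, 20–39=1037, 40–59=264, 60–79=188, 80+=811
Period 2:
Births: 1037 × 0.336 = 348  |  264 × 0.113 = 30 → 378
20–39: 117 × 0.951 = 111
40–59: 1037 × 0.943 = 978
60–79: 264 × 0.938 = 248
80+: 188 × 0.929 + 811 × 0.335 = 175 + 272 = 447
Population now: 0–19=378, 20–39=111, 40–59=978, 60–79=248, 80+=447
Total after period 2: 378 + 111 + 978 + 248 + 447 = 2162

2162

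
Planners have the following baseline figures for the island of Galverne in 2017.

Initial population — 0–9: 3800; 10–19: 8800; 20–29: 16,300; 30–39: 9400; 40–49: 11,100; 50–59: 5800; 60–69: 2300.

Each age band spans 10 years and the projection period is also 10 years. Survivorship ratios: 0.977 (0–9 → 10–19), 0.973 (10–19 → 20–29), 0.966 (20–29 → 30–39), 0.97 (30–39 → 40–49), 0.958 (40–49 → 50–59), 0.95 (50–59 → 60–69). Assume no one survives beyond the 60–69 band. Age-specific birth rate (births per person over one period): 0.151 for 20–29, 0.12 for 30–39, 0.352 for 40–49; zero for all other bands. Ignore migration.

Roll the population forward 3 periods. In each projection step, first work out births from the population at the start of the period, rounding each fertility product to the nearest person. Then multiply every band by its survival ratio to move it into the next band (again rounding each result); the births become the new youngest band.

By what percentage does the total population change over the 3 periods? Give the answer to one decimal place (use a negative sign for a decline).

Numbering the groups 1..7 from youngest to oldest:
Period 1.
Births: 16300 * 0.151 = 2461, 9400 * 0.12 = 1128, 11100 * 0.352 = 3907 — total 7496
Group 2: 3800 * 0.977 = 3713
Group 3: 8800 * 0.973 = 8562
Group 4: 16300 * 0.966 = 15746
Group 5: 9400 * 0.97 = 9118
Group 6: 11100 * 0.958 = 10634
Group 7: 5800 * 0.95 = 5510
→ [7496, 3713, 8562, 15746, 9118, 10634, 5510]
Period 2.
Births: 8562 * 0.151 = 1293, 15746 * 0.12 = 1890, 9118 * 0.352 = 3210 — total 6393
Group 2: 7496 * 0.977 = 7324
Group 3: 3713 * 0.973 = 3613
Group 4: 8562 * 0.966 = 8271
Group 5: 15746 * 0.97 = 15274
Group 6: 9118 * 0.958 = 8735
Group 7: 10634 * 0.95 = 10102
→ [6393, 7324, 3613, 8271, 15274, 8735, 10102]
Period 3.
Births: 3613 * 0.151 = 546, 8271 * 0.12 = 993, 15274 * 0.352 = 5376 — total 6915
Group 2: 6393 * 0.977 = 6246
Group 3: 7324 * 0.973 = 7126
Group 4: 3613 * 0.966 = 3490
Group 5: 8271 * 0.97 = 8023
Group 6: 15274 * 0.958 = 14632
Group 7: 8735 * 0.95 = 8298
→ [6915, 6246, 7126, 3490, 8023, 14632, 8298]
Total: 57500 → 54730; change = -2770; percentage change = -4.8%

-4.8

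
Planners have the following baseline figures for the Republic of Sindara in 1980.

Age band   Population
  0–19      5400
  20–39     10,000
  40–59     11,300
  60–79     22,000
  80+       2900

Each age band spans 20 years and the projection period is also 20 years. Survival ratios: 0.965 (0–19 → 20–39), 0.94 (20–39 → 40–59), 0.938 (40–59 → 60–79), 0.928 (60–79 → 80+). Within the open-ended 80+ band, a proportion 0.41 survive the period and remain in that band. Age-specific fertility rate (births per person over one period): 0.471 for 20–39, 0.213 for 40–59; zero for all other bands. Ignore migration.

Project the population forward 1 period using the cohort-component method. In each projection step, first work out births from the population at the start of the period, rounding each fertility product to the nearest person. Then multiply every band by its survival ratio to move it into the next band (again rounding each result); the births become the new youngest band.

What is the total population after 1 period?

[period 1]
Births: 10000 × 0.471 = 4710 ; 11300 × 0.213 = 2407 — total 7117
20–39: 5400 × 0.965 = 5211
40–59: 10000 × 0.94 = 9400
60–79: 11300 × 0.938 = 10599
80+: 22000 × 0.928 + 2900 × 0.41 = 20416 + 1189 = 21605
→ [7117, 5211, 9400, 10599, 21605]
Total after period 1: 7117 + 5211 + 9400 + 10599 + 21605 = 53932

53932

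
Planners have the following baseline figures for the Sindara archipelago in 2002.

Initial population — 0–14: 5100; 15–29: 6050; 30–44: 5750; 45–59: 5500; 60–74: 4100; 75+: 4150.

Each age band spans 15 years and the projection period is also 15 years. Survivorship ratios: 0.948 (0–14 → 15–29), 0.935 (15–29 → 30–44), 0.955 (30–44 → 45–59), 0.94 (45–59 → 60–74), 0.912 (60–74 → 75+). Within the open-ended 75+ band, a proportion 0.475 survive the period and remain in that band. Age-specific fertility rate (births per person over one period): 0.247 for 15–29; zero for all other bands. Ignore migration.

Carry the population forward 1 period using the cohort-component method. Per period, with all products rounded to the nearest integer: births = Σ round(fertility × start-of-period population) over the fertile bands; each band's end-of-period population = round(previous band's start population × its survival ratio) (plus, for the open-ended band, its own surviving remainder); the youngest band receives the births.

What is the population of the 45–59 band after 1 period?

Call the groups 1 to 6, youngest first.
Period 1:
Births: 6050 * 0.247 = 1494
Group 2: 5100 * 0.948 = 4835
Group 3: 6050 * 0.935 = 5657
Group 4: 5750 * 0.955 = 5491
Group 5: 5500 * 0.94 = 5170
Group 6: 4100 * 0.912 + 4150 * 0.475 = 3739 + 1971 = 5710
→ [1494, 4835, 5657, 5491, 5170, 5710]

5491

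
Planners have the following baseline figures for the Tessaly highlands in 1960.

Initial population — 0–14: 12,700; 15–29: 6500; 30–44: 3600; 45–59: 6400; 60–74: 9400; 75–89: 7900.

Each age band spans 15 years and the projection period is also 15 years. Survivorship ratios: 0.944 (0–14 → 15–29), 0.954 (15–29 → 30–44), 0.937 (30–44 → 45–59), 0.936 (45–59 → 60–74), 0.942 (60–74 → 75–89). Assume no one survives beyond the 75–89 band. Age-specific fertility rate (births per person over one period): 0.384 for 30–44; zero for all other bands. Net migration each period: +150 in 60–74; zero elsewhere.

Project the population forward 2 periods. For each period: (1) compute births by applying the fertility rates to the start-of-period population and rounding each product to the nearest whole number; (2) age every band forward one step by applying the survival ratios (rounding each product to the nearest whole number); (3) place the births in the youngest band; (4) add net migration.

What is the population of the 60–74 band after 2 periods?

3307

(Bands numbered youngest = 1 to oldest = 6.)
[period 1]
Births: 3600 × 0.384 = 1382
Band 2: 12700 × 0.944 = 11989
Band 3: 6500 × 0.954 = 6201
Band 4: 3600 × 0.937 = 3373
Band 5: 6400 × 0.936 = 5990
Band 6: 9400 × 0.942 = 8855
Net migration: Band 5 + 150 → 6140
End of period: [1382, 11989, 6201, 3373, 6140, 8855]
[period 2]
Births: 6201 × 0.384 = 2381
Band 2: 1382 × 0.944 = 1305
Band 3: 11989 × 0.954 = 11438
Band 4: 6201 × 0.937 = 5810
Band 5: 3373 × 0.936 = 3157
Band 6: 6140 × 0.942 = 5784
Net migration: Band 5 + 150 → 3307
End of period: [2381, 1305, 11438, 5810, 3307, 5784]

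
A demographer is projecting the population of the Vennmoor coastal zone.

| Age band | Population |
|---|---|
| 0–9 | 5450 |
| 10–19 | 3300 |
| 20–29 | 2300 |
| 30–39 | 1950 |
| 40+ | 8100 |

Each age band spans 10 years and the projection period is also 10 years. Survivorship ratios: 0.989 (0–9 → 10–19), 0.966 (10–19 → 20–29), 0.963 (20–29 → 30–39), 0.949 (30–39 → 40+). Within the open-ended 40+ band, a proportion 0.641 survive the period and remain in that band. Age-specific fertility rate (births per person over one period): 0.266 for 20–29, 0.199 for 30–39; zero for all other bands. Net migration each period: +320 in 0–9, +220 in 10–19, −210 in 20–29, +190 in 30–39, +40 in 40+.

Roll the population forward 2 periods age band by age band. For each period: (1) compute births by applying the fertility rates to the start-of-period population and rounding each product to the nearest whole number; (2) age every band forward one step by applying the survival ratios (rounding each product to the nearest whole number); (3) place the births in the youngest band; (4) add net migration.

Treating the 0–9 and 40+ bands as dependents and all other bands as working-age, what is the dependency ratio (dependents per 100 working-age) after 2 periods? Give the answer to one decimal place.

Period 1:
Births: 2300 × 0.266 = 612 ; 1950 × 0.199 = 388 ⇒ total 1000
10–19: 5450 × 0.989 = 5390
20–29: 3300 × 0.966 = 3188
30–39: 2300 × 0.963 = 2215
40+: 1950 × 0.949 + 8100 × 0.641 = 1851 + 5192 = 7043
Net migration: 0–9 + 320 → 1320; 10–19 + 220 → 5610; 20–29 − 210 → 2978; 30–39 + 190 → 2405; 40+ + 40 → 7083
Giving 1320 / 5610 / 2978 / 2405 / 7083.
Period 2:
Births: 2978 × 0.266 = 792 ; 2405 × 0.199 = 479 ⇒ total 1271
10–19: 1320 × 0.989 = 1305
20–29: 5610 × 0.966 = 5419
30–39: 2978 × 0.963 = 2868
40+: 2405 × 0.949 + 7083 × 0.641 = 2282 + 4540 = 6822
Net migration: 0–9 + 320 → 1591; 10–19 + 220 → 1525; 20–29 − 210 → 5209; 30–39 + 190 → 3058; 40+ + 40 → 6862
Giving 1591 / 1525 / 5209 / 3058 / 6862.
Dependents (band 0–9 + band 40+) = 1591 + 6862 = 8453; working-age = 9792; ratio = 8453/9792 × 100 = 86.3

86.3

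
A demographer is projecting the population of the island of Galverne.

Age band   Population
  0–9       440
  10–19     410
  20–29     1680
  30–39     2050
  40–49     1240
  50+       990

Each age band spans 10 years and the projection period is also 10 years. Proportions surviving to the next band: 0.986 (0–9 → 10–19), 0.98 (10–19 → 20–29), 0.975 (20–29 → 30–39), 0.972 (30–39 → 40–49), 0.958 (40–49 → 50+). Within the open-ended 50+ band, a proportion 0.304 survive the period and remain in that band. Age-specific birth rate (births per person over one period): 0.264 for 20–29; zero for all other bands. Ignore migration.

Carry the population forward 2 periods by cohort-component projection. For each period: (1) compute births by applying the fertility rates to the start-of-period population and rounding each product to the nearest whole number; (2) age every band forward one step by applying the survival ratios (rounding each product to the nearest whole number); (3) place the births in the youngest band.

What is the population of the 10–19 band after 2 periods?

(Groups numbered youngest = 1 to oldest = 6.)
Period 1.
Births: 1680 × 0.264 = 444
Group 2: 440 × 0.986 = 434
Group 3: 410 × 0.98 = 402
Group 4: 1680 × 0.975 = 1638
Group 5: 2050 × 0.972 = 1993
Group 6: 1240 × 0.958 + 990 × 0.304 = 1188 + 301 = 1489
Population now: 0–9=444, 10–19=434, 20–29=402, 30–39=1638, 40–49=1993, 50+=1489
Period 2.
Births: 402 × 0.264 = 106
Group 2: 444 × 0.986 = 438
Group 3: 434 × 0.98 = 425
Group 4: 402 × 0.975 = 392
Group 5: 1638 × 0.972 = 1592
Group 6: 1993 × 0.958 + 1489 × 0.304 = 1909 + 453 = 2362
Population now: 0–9=106, 10–19=438, 20–29=425, 30–39=392, 40–49=1592, 50+=2362

438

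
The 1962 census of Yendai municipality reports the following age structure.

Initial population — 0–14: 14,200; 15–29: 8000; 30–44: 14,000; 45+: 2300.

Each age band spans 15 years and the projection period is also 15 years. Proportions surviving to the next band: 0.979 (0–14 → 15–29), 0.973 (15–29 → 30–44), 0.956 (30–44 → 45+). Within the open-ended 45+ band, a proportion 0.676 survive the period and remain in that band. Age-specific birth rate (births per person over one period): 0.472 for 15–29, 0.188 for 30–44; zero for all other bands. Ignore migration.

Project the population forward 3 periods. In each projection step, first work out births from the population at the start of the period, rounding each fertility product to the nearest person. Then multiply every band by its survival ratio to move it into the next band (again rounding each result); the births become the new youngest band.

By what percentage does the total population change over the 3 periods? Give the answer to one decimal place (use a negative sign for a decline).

— Period 1 —
Births: 8000 × 0.472 = 3776, 14000 × 0.188 = 2632 ⇒ total 6408
15–29: 14200 × 0.979 = 13902
30–44: 8000 × 0.973 = 7784
45+: 14000 × 0.956 + 2300 × 0.676 = 13384 + 1555 = 14939
Population now: 0–14=6408, 15–29=13902, 30–44=7784, 45+=14939
— Period 2 —
Births: 13902 × 0.472 = 6562, 7784 × 0.188 = 1463 ⇒ total 8025
15–29: 6408 × 0.979 = 6273
30–44: 13902 × 0.973 = 13527
45+: 7784 × 0.956 + 14939 × 0.676 = 7442 + 10099 = 17541
Population now: 0–14=8025, 15–29=6273, 30–44=13527, 45+=17541
— Period 3 —
Births: 6273 × 0.472 = 2961, 13527 × 0.188 = 2543 ⇒ total 5504
15–29: 8025 × 0.979 = 7856
30–44: 6273 × 0.973 = 6104
45+: 13527 × 0.956 + 17541 × 0.676 = 12932 + 11858 = 24790
Population now: 0–14=5504, 15–29=7856, 30–44=6104, 45+=24790
Total: 38500 → 44254; change = 5754; percentage change = 14.9%

14.9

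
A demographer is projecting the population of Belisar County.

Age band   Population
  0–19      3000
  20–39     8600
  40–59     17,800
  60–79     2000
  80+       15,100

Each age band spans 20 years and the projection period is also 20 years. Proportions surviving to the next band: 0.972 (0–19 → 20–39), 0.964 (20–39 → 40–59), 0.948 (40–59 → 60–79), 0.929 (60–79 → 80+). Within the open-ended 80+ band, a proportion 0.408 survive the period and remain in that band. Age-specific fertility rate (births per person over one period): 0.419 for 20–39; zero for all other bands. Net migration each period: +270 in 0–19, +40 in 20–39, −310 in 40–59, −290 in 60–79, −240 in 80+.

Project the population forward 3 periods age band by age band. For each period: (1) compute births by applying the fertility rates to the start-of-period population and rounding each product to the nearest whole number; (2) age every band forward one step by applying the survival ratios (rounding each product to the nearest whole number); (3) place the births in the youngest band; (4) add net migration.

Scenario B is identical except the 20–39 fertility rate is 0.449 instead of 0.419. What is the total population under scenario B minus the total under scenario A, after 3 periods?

553

Numbering the groups 1..5 from youngest to oldest:
— Period 1 —
Births: 8600 × 0.419 = 3603
Group 2: 3000 × 0.972 = 2916
Group 3: 8600 × 0.964 = 8290
Group 4: 17800 × 0.948 = 16874
Group 5: 2000 × 0.929 + 15100 × 0.408 = 1858 + 6161 = 8019
Net migration: Group 1 + 270 → 3873; Group 2 + 40 → 2956; Group 3 − 310 → 7980; Group 4 − 290 → 16584; Group 5 − 240 → 7779
Giving 3873 / 2956 / 7980 / 16584 / 7779.
— Period 2 —
Births: 2956 × 0.419 = 1239
Group 2: 3873 × 0.972 = 3765
Group 3: 2956 × 0.964 = 2850
Group 4: 7980 × 0.948 = 7565
Group 5: 16584 × 0.929 + 7779 × 0.408 = 15407 + 3174 = 18581
Net migration: Group 1 + 270 → 1509; Group 2 + 40 → 3805; Group 3 − 310 → 2540; Group 4 − 290 → 7275; Group 5 − 240 → 18341
Giving 1509 / 3805 / 2540 / 7275 / 18341.
— Period 3 —
Births: 3805 × 0.419 = 1594
Group 2: 1509 × 0.972 = 1467
Group 3: 3805 × 0.964 = 3668
Group 4: 2540 × 0.948 = 2408
Group 5: 7275 × 0.929 + 18341 × 0.408 = 6758 + 7483 = 14241
Net migration: Group 1 + 270 → 1864; Group 2 + 40 → 1507; Group 3 − 310 → 3358; Group 4 − 290 → 2118; Group 5 − 240 → 14001
Giving 1864 / 1507 / 3358 / 2118 / 14001.
Scenario A total after 3 periods: 22848
Scenario B projection —
— Period 1 —
Births: 8600 × 0.449 = 3861
Group 2: 3000 × 0.972 = 2916
Group 3: 8600 × 0.964 = 8290
Group 4: 17800 × 0.948 = 16874
Group 5: 2000 × 0.929 + 15100 × 0.408 = 1858 + 6161 = 8019
Net migration: Group 1 + 270 → 4131; Group 2 + 40 → 2956; Group 3 − 310 → 7980; Group 4 − 290 → 16584; Group 5 − 240 → 7779
Giving 4131 / 2956 / 7980 / 16584 / 7779.
— Period 2 —
Births: 2956 × 0.449 = 1327
Group 2: 4131 × 0.972 = 4015
Group 3: 2956 × 0.964 = 2850
Group 4: 7980 × 0.948 = 7565
Group 5: 16584 × 0.929 + 7779 × 0.408 = 15407 + 3174 = 18581
Net migration: Group 1 + 270 → 1597; Group 2 + 40 → 4055; Group 3 − 310 → 2540; Group 4 − 290 → 7275; Group 5 − 240 → 18341
Giving 1597 / 4055 / 2540 / 7275 / 18341.
— Period 3 —
Births: 4055 × 0.449 = 1821
Group 2: 1597 × 0.972 = 1552
Group 3: 4055 × 0.964 = 3909
Group 4: 2540 × 0.948 = 2408
Group 5: 7275 × 0.929 + 18341 × 0.408 = 6758 + 7483 = 14241
Net migration: Group 1 + 270 → 2091; Group 2 + 40 → 1592; Group 3 − 310 → 3599; Group 4 − 290 → 2118; Group 5 − 240 → 14001
Giving 2091 / 1592 / 3599 / 2118 / 14001.
Scenario B total after 3 periods: 23401
Difference B − A = 23401 − 22848 = 553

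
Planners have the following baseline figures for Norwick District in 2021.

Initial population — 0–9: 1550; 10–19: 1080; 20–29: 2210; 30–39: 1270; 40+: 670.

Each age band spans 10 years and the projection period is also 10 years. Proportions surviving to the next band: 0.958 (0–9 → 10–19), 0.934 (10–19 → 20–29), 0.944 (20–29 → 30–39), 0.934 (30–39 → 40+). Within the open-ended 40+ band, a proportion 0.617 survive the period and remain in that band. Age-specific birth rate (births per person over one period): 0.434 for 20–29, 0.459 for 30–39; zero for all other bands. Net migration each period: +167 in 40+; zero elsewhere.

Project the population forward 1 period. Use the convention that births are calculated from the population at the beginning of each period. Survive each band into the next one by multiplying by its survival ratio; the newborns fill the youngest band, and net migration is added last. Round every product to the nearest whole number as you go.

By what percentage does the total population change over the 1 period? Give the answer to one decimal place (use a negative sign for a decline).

After projecting period 1:
Births: 2210 × 0.434 = 959 ; 1270 × 0.459 = 583 → 1542
10–19: 1550 × 0.958 = 1485
20–29: 1080 × 0.934 = 1009
30–39: 2210 × 0.944 = 2086
40+: 1270 × 0.934 + 670 × 0.617 = 1186 + 413 = 1599
Net migration: 40+ + 167 → 1766
Population now: 0–9=1542, 10–19=1485, 20–29=1009, 30–39=2086, 40+=1766
Total: 6780 → 7888; change = 1108; percentage change = 16.3%

16.3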